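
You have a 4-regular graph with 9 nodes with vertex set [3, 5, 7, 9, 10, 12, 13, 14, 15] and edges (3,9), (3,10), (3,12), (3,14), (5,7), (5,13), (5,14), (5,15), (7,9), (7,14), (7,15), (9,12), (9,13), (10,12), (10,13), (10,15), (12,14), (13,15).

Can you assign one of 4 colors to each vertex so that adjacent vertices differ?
Yes, G is 4-colorable

A valid 4-coloring: color 1: [9, 10, 14]; color 2: [3, 15]; color 3: [5, 12]; color 4: [7, 13].
(χ(G) = 4 ≤ 4.)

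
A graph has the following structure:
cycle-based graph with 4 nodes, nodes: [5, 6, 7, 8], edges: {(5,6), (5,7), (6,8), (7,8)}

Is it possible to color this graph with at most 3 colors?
Yes, G is 3-colorable

A valid 3-coloring: color 1: [5, 8]; color 2: [6, 7].
(χ(G) = 2 ≤ 3.)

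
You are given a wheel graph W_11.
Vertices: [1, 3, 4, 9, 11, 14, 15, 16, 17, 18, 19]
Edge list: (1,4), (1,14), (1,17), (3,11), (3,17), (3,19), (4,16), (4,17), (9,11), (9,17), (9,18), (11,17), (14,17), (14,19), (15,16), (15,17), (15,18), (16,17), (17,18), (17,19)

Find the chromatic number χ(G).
Clique number ω(G) = 3 (lower bound: χ ≥ ω).
The clique on [1, 4, 17] has size 3, forcing χ ≥ 3, and the coloring below uses 3 colors, so χ(G) = 3.
A valid 3-coloring: color 1: [17]; color 2: [1, 11, 16, 18, 19]; color 3: [3, 4, 9, 14, 15].

χ(G) = 3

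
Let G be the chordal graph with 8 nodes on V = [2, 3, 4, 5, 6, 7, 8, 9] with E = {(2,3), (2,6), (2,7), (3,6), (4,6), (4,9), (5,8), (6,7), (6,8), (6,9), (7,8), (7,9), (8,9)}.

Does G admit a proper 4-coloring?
Yes, G is 4-colorable

A valid 4-coloring: color 1: [5, 6]; color 2: [3, 4, 7]; color 3: [2, 8]; color 4: [9].
(χ(G) = 4 ≤ 4.)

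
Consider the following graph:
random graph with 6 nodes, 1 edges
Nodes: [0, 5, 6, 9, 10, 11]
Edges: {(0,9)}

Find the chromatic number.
χ(G) = 2

Clique number ω(G) = 2 (lower bound: χ ≥ ω).
The graph is bipartite (no odd cycle), so 2 colors suffice: χ(G) = 2.
A valid 2-coloring: color 1: [0, 5, 6, 10, 11]; color 2: [9].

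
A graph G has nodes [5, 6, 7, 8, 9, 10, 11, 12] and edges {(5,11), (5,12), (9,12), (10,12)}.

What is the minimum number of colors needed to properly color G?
χ(G) = 2

Clique number ω(G) = 2 (lower bound: χ ≥ ω).
The graph is bipartite (no odd cycle), so 2 colors suffice: χ(G) = 2.
A valid 2-coloring: color 1: [6, 7, 8, 11, 12]; color 2: [5, 9, 10].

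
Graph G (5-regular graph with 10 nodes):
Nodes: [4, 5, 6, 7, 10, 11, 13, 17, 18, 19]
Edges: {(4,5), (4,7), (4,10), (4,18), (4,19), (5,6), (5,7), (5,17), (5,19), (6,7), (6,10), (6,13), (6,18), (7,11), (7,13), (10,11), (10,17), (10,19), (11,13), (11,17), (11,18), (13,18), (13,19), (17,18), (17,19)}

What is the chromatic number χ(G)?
Clique number ω(G) = 3 (lower bound: χ ≥ ω).
Suppose a proper 3-coloring c exists. The clique [4, 5, 7] takes 3 distinct colors; by symmetry let c(4) = 1, c(5) = 2, c(7) = 3.
- Vertex 6: neighbors [5, 7] already have colors [2, 3] ⇒ c(6) = 1.
- Vertex 13: neighbors [6, 7] already have colors [1, 3] ⇒ c(13) = 2.
- Vertex 11: neighbors [13, 7] already have colors [2, 3] ⇒ c(11) = 1.
- Vertex 17: neighbors [11, 5] already have colors [1, 2] ⇒ c(17) = 3.
- Vertex 19: neighbors [4, 5, 17] already have colors [1, 2, 3] — all 3 colors blocked. Contradiction.
The forced assignments end in a contradiction, so G has no proper 3-coloring (χ ≥ 4).
The coloring below uses 4 colors, so χ(G) = 4.
A valid 4-coloring: color 1: [6, 11, 19]; color 2: [7, 17]; color 3: [5, 10, 18]; color 4: [4, 13].

χ(G) = 4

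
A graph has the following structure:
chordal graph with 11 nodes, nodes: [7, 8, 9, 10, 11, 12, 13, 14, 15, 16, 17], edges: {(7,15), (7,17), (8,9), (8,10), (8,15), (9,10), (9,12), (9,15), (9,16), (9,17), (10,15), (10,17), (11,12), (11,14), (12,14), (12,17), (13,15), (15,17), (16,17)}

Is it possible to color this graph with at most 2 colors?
No, G is not 2-colorable

The clique on vertices [8, 9, 10, 15] has size 4 > 2, so it alone needs 4 colors.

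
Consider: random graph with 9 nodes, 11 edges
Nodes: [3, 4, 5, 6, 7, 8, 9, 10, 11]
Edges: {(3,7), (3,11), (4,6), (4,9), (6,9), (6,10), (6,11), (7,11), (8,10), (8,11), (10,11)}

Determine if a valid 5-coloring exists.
A valid 5-coloring: color 1: [4, 5, 11]; color 2: [3, 6, 8]; color 3: [7, 9, 10].
(χ(G) = 3 ≤ 5.)

Yes, G is 5-colorable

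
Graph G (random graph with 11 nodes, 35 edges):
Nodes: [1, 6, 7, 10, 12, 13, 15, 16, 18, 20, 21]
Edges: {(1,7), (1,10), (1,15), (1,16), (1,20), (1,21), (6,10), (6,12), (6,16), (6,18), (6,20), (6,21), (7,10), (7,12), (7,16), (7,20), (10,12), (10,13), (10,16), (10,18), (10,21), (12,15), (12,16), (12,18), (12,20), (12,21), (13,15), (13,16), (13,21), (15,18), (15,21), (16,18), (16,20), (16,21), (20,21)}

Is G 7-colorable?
Yes, G is 7-colorable

A valid 7-coloring: color 1: [15, 16]; color 2: [7, 18, 21]; color 3: [1, 12, 13]; color 4: [10, 20]; color 5: [6].
(χ(G) = 5 ≤ 7.)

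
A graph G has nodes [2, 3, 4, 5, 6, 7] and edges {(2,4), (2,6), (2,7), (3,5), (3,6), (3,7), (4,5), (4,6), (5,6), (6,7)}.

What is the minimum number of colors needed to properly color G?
χ(G) = 4

Clique number ω(G) = 3 (lower bound: χ ≥ ω).
Odd cycle [7, 3, 5, 4, 2] needs 3 colors (χ ≥ 3).
Vertex 6 is adjacent to every vertex of [2, 3, 4, 5, 7], which already need 3 colors among themselves, so 6 needs a new color (χ ≥ 4).
The coloring below uses 4 colors, so χ(G) = 4.
A valid 4-coloring: color 1: [6]; color 2: [4, 7]; color 3: [2, 3]; color 4: [5].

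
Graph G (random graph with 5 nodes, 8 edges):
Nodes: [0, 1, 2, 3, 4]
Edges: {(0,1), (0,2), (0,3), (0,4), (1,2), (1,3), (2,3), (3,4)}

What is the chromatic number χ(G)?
Clique number ω(G) = 4 (lower bound: χ ≥ ω).
The clique on [0, 1, 2, 3] has size 4, forcing χ ≥ 4, and the coloring below uses 4 colors, so χ(G) = 4.
A valid 4-coloring: color 1: [3]; color 2: [0]; color 3: [2, 4]; color 4: [1].

χ(G) = 4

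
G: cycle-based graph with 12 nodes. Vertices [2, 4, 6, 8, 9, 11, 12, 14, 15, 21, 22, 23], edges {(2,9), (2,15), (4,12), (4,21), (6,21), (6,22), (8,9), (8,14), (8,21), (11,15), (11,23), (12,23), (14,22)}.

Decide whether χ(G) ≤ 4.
Yes, G is 4-colorable

A valid 4-coloring: color 1: [2, 11, 12, 21, 22]; color 2: [4, 6, 8, 15, 23]; color 3: [9, 14].
(χ(G) = 3 ≤ 4.)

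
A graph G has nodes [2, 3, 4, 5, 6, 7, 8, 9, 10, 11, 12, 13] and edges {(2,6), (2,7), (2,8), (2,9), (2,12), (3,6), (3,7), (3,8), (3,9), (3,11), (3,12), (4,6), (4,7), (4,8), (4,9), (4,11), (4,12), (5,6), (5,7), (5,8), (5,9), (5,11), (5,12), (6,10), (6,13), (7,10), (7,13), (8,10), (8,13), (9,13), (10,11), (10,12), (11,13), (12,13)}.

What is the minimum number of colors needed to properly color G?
χ(G) = 2

Clique number ω(G) = 2 (lower bound: χ ≥ ω).
The graph is bipartite (no odd cycle), so 2 colors suffice: χ(G) = 2.
A valid 2-coloring: color 1: [2, 3, 4, 5, 10, 13]; color 2: [6, 7, 8, 9, 11, 12].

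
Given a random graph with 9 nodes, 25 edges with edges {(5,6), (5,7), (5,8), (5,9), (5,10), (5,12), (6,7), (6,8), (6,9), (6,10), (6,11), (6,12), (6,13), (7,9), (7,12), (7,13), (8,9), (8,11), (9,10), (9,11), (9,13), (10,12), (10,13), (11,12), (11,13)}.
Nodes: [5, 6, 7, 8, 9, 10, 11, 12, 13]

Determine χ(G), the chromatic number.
Clique number ω(G) = 4 (lower bound: χ ≥ ω).
Odd cycle [11, 8, 5, 7, 13] needs 3 colors (χ ≥ 3).
Vertex 9 is adjacent to every vertex of [5, 7, 8, 11, 13], which already need 3 colors among themselves, so 9 needs a new color (χ ≥ 4).
Vertex 6 is adjacent to every vertex of [5, 7, 8, 9, 11, 13], which already need 4 colors among themselves, so 6 needs a new color (χ ≥ 5).
The coloring below uses 5 colors, so χ(G) = 5.
A valid 5-coloring: color 1: [6]; color 2: [9, 12]; color 3: [5, 11]; color 4: [7, 8, 10]; color 5: [13].

χ(G) = 5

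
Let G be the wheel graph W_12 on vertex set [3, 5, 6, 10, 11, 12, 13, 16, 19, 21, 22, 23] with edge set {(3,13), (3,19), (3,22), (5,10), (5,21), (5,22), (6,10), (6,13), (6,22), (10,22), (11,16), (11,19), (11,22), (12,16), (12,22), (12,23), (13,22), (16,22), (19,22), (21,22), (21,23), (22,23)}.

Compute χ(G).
Clique number ω(G) = 3 (lower bound: χ ≥ ω).
Odd cycle [6, 10, 5, 21, 23, 12, 16, 11, 19, 3, 13] needs 3 colors (χ ≥ 3).
Vertex 22 is adjacent to every vertex of [3, 5, 6, 10, 11, 12, 13, 16, 19, 21, 23], which already need 3 colors among themselves, so 22 needs a new color (χ ≥ 4).
The coloring below uses 4 colors, so χ(G) = 4.
A valid 4-coloring: color 1: [22]; color 2: [3, 5, 6, 16, 23]; color 3: [10, 11, 12, 13, 21]; color 4: [19].

χ(G) = 4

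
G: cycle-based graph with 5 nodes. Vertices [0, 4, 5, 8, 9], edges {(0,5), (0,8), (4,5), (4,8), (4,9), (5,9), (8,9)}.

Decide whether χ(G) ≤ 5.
Yes, G is 5-colorable

A valid 5-coloring: color 1: [5, 8]; color 2: [0, 4]; color 3: [9].
(χ(G) = 3 ≤ 5.)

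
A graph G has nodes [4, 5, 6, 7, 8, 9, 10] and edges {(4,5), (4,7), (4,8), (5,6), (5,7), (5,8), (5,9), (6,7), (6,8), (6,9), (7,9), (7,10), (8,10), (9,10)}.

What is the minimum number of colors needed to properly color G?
χ(G) = 4

Clique number ω(G) = 4 (lower bound: χ ≥ ω).
The clique on [5, 6, 7, 9] has size 4, forcing χ ≥ 4, and the coloring below uses 4 colors, so χ(G) = 4.
A valid 4-coloring: color 1: [7, 8]; color 2: [5, 10]; color 3: [4, 9]; color 4: [6].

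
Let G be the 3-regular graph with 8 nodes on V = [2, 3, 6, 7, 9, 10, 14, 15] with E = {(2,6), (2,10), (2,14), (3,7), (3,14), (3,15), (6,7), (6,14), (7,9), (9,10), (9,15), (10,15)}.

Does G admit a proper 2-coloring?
The clique on vertices [2, 6, 14] has size 3 > 2, so it alone needs 3 colors.

No, G is not 2-colorable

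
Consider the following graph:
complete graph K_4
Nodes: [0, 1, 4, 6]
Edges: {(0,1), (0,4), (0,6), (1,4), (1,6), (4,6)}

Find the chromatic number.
χ(G) = 4

Clique number ω(G) = 4 (lower bound: χ ≥ ω).
The clique on [0, 1, 4, 6] has size 4, forcing χ ≥ 4, and the coloring below uses 4 colors, so χ(G) = 4.
A valid 4-coloring: color 1: [6]; color 2: [1]; color 3: [0]; color 4: [4].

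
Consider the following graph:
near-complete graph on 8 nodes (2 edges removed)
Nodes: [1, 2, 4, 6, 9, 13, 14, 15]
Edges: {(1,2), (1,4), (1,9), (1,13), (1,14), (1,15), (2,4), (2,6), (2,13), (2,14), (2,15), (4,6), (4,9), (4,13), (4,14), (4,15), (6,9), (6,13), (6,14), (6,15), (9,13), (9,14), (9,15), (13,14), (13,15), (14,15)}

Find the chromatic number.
χ(G) = 6

Clique number ω(G) = 6 (lower bound: χ ≥ ω).
The clique on [1, 4, 9, 13, 14, 15] has size 6, forcing χ ≥ 6, and the coloring below uses 6 colors, so χ(G) = 6.
A valid 6-coloring: color 1: [13]; color 2: [14]; color 3: [4]; color 4: [15]; color 5: [2, 9]; color 6: [1, 6].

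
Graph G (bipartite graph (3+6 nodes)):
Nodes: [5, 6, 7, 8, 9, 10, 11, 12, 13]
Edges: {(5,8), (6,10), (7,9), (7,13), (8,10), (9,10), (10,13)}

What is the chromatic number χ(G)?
Clique number ω(G) = 2 (lower bound: χ ≥ ω).
The graph is bipartite (no odd cycle), so 2 colors suffice: χ(G) = 2.
A valid 2-coloring: color 1: [5, 7, 10, 11, 12]; color 2: [6, 8, 9, 13].

χ(G) = 2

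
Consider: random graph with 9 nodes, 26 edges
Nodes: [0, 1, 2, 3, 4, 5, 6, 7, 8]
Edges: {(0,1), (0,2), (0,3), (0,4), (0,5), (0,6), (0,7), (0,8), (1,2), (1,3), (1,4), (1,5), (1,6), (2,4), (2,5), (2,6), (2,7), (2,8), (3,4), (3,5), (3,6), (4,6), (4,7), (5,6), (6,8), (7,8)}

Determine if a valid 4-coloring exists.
No, G is not 4-colorable

The clique on vertices [0, 1, 2, 4, 6] has size 5 > 4, so it alone needs 5 colors.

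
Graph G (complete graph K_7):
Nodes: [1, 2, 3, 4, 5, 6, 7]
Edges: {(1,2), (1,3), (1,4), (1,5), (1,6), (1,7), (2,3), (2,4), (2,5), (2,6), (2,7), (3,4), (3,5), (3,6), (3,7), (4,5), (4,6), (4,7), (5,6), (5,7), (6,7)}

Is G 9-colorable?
A valid 9-coloring: color 1: [3]; color 2: [2]; color 3: [6]; color 4: [1]; color 5: [7]; color 6: [5]; color 7: [4].
(χ(G) = 7 ≤ 9.)

Yes, G is 9-colorable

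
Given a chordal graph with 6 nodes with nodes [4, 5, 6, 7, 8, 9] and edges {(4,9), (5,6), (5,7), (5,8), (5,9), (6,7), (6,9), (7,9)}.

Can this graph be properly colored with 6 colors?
Yes, G is 6-colorable

A valid 6-coloring: color 1: [4, 5]; color 2: [8, 9]; color 3: [6]; color 4: [7].
(χ(G) = 4 ≤ 6.)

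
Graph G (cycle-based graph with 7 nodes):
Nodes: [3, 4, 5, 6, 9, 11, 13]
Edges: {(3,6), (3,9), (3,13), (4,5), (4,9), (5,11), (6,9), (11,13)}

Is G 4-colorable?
A valid 4-coloring: color 1: [3, 4, 11]; color 2: [5, 9, 13]; color 3: [6].
(χ(G) = 3 ≤ 4.)

Yes, G is 4-colorable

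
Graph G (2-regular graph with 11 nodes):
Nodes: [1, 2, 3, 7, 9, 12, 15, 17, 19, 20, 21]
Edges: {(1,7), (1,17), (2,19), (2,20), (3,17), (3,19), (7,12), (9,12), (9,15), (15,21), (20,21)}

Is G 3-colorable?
A valid 3-coloring: color 1: [1, 2, 3, 12, 15]; color 2: [7, 9, 17, 19, 20]; color 3: [21].
(χ(G) = 3 ≤ 3.)

Yes, G is 3-colorable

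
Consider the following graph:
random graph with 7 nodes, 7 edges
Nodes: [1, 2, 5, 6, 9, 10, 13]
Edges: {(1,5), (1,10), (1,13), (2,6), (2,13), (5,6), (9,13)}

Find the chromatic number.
χ(G) = 3

Clique number ω(G) = 2 (lower bound: χ ≥ ω).
Odd cycle [2, 6, 5, 1, 13] needs 3 colors (χ ≥ 3).
The coloring below uses 3 colors, so χ(G) = 3.
A valid 3-coloring: color 1: [1, 2, 9]; color 2: [6, 10, 13]; color 3: [5].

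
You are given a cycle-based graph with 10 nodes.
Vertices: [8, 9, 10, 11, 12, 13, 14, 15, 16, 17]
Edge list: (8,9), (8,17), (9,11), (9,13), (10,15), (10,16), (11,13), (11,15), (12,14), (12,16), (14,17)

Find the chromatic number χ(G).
χ(G) = 3

Clique number ω(G) = 3 (lower bound: χ ≥ ω).
The clique on [9, 11, 13] has size 3, forcing χ ≥ 3, and the coloring below uses 3 colors, so χ(G) = 3.
A valid 3-coloring: color 1: [10, 11, 12, 17]; color 2: [9, 14, 15, 16]; color 3: [8, 13].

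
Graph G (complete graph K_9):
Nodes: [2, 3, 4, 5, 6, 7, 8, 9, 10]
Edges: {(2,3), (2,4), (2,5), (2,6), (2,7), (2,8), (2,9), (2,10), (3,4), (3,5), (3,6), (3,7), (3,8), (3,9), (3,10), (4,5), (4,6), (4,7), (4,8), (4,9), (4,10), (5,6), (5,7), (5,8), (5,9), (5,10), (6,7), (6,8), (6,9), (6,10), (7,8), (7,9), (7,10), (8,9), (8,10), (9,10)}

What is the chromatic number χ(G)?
Clique number ω(G) = 9 (lower bound: χ ≥ ω).
The clique on [2, 3, 4, 5, 6, 7, 8, 9, 10] has size 9, forcing χ ≥ 9, and the coloring below uses 9 colors, so χ(G) = 9.
A valid 9-coloring: color 1: [8]; color 2: [4]; color 3: [5]; color 4: [3]; color 5: [6]; color 6: [7]; color 7: [2]; color 8: [10]; color 9: [9].

χ(G) = 9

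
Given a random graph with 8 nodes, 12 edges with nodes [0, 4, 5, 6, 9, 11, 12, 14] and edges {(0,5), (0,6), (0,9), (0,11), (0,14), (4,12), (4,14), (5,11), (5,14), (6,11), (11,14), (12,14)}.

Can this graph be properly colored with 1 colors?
No, G is not 1-colorable

The clique on vertices [0, 5, 11, 14] has size 4 > 1, so it alone needs 4 colors.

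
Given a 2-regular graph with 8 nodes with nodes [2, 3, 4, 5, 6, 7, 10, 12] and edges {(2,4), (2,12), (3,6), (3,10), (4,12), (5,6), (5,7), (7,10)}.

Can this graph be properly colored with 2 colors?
No, G is not 2-colorable

The clique on vertices [2, 4, 12] has size 3 > 2, so it alone needs 3 colors.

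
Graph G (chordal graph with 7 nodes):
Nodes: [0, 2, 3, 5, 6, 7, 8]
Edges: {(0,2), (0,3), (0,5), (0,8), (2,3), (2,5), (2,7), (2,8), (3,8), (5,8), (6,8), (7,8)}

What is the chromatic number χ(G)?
Clique number ω(G) = 4 (lower bound: χ ≥ ω).
The clique on [0, 2, 3, 8] has size 4, forcing χ ≥ 4, and the coloring below uses 4 colors, so χ(G) = 4.
A valid 4-coloring: color 1: [8]; color 2: [2, 6]; color 3: [0, 7]; color 4: [3, 5].

χ(G) = 4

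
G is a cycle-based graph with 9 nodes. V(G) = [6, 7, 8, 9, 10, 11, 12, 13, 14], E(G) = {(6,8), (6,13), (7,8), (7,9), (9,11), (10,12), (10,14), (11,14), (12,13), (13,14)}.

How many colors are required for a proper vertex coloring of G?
χ(G) = 3

Clique number ω(G) = 2 (lower bound: χ ≥ ω).
Odd cycle [11, 9, 7, 8, 6, 13, 12, 10, 14] needs 3 colors (χ ≥ 3).
The coloring below uses 3 colors, so χ(G) = 3.
A valid 3-coloring: color 1: [8, 9, 12, 14]; color 2: [7, 10, 11, 13]; color 3: [6].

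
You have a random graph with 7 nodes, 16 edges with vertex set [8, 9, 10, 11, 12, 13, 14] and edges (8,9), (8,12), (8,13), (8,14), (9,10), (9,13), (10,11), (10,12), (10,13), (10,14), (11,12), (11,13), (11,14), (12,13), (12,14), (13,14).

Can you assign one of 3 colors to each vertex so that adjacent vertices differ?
The clique on vertices [10, 11, 12, 13, 14] has size 5 > 3, so it alone needs 5 colors.

No, G is not 3-colorable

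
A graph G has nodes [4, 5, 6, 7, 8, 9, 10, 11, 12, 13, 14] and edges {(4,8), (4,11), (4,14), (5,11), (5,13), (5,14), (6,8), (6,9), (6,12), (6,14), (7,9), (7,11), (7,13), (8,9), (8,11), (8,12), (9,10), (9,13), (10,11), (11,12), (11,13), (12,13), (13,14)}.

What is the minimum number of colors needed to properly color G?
Clique number ω(G) = 3 (lower bound: χ ≥ ω).
Suppose a proper 3-coloring c exists. The clique [4, 8, 11] takes 3 distinct colors; by symmetry let c(4) = 1, c(8) = 2, c(11) = 3.
- Vertex 12: neighbors [8, 11] already have colors [2, 3] ⇒ c(12) = 1.
- Vertex 13: neighbors [12, 11] already have colors [1, 3] ⇒ c(13) = 2.
- Vertex 6: neighbors [12, 8] already have colors [1, 2] ⇒ c(6) = 3.
- Vertex 14: neighbors [4, 13, 6] already have colors [1, 2, 3] — all 3 colors blocked. Contradiction.
The forced assignments end in a contradiction, so G has no proper 3-coloring (χ ≥ 4).
The coloring below uses 4 colors, so χ(G) = 4.
A valid 4-coloring: color 1: [6, 11]; color 2: [8, 10, 13]; color 3: [9, 12, 14]; color 4: [4, 5, 7].

χ(G) = 4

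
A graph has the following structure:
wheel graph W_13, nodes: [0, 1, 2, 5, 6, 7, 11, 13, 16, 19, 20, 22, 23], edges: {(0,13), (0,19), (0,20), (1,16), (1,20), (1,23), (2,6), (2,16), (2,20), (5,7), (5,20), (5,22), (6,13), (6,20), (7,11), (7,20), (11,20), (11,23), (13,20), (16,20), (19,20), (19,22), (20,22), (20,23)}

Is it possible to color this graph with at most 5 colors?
A valid 5-coloring: color 1: [20]; color 2: [1, 2, 5, 11, 13, 19]; color 3: [0, 6, 7, 16, 22, 23].
(χ(G) = 3 ≤ 5.)

Yes, G is 5-colorable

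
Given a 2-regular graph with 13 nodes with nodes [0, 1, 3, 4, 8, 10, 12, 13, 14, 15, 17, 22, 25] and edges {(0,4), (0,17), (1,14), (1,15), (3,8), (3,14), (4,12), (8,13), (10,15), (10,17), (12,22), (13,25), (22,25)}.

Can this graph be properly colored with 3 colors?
Yes, G is 3-colorable

A valid 3-coloring: color 1: [8, 12, 14, 15, 17, 25]; color 2: [0, 1, 3, 10, 13, 22]; color 3: [4].
(χ(G) = 3 ≤ 3.)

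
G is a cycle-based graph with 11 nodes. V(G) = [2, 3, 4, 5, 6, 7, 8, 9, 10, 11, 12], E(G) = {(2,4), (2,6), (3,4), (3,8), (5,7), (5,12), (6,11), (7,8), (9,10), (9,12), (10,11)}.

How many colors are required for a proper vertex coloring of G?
Clique number ω(G) = 2 (lower bound: χ ≥ ω).
Odd cycle [3, 8, 7, 5, 12, 9, 10, 11, 6, 2, 4] needs 3 colors (χ ≥ 3).
The coloring below uses 3 colors, so χ(G) = 3.
A valid 3-coloring: color 1: [2, 3, 7, 10, 12]; color 2: [4, 5, 8, 9, 11]; color 3: [6].

χ(G) = 3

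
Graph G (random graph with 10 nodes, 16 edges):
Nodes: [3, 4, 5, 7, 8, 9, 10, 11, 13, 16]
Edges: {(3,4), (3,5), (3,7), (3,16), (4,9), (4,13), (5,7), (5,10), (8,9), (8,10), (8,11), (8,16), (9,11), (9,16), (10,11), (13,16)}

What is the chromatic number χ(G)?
χ(G) = 3

Clique number ω(G) = 3 (lower bound: χ ≥ ω).
The clique on [3, 5, 7] has size 3, forcing χ ≥ 3, and the coloring below uses 3 colors, so χ(G) = 3.
A valid 3-coloring: color 1: [3, 8, 13]; color 2: [7, 9, 10]; color 3: [4, 5, 11, 16].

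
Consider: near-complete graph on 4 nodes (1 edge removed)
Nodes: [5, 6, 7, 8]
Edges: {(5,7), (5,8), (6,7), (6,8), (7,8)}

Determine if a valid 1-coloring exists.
No, G is not 1-colorable

The clique on vertices [5, 7, 8] has size 3 > 1, so it alone needs 3 colors.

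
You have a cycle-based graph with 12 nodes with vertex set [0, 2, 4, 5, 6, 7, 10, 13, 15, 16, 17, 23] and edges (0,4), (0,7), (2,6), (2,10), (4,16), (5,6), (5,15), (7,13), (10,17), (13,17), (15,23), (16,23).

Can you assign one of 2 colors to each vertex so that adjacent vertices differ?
Yes, G is 2-colorable

A valid 2-coloring: color 1: [2, 4, 5, 7, 17, 23]; color 2: [0, 6, 10, 13, 15, 16].
(χ(G) = 2 ≤ 2.)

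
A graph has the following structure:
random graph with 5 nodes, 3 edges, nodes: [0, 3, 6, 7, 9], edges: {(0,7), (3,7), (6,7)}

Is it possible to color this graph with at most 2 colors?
A valid 2-coloring: color 1: [7, 9]; color 2: [0, 3, 6].
(χ(G) = 2 ≤ 2.)

Yes, G is 2-colorable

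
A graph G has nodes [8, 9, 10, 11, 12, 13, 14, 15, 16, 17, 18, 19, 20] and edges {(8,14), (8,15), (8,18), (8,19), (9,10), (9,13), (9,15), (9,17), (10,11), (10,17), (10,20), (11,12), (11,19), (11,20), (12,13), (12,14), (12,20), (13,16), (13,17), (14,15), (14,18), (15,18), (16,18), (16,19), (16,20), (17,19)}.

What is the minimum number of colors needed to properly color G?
Clique number ω(G) = 4 (lower bound: χ ≥ ω).
The clique on [8, 14, 15, 18] has size 4, forcing χ ≥ 4, and the coloring below uses 4 colors, so χ(G) = 4.
A valid 4-coloring: color 1: [11, 14, 16, 17]; color 2: [13, 15, 19, 20]; color 3: [8, 10, 12]; color 4: [9, 18].

χ(G) = 4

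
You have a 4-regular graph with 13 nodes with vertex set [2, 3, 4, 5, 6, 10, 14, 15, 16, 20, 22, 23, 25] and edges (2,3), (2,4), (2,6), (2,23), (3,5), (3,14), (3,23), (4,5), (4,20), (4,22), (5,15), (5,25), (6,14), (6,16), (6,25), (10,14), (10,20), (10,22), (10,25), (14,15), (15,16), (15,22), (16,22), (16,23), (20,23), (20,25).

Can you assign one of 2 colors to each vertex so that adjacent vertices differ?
The clique on vertices [2, 3, 23] has size 3 > 2, so it alone needs 3 colors.

No, G is not 2-colorable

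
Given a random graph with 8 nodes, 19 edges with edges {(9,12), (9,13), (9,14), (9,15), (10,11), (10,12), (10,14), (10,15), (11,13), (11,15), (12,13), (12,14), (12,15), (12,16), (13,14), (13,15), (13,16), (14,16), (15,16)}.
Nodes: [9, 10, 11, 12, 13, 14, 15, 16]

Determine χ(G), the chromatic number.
Clique number ω(G) = 4 (lower bound: χ ≥ ω).
The clique on [12, 13, 14, 16] has size 4, forcing χ ≥ 4, and the coloring below uses 4 colors, so χ(G) = 4.
A valid 4-coloring: color 1: [10, 13]; color 2: [11, 12]; color 3: [14, 15]; color 4: [9, 16].

χ(G) = 4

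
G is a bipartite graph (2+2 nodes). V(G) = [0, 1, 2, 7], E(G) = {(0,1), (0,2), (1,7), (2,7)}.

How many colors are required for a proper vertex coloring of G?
χ(G) = 2

Clique number ω(G) = 2 (lower bound: χ ≥ ω).
The graph is bipartite (no odd cycle), so 2 colors suffice: χ(G) = 2.
A valid 2-coloring: color 1: [1, 2]; color 2: [0, 7].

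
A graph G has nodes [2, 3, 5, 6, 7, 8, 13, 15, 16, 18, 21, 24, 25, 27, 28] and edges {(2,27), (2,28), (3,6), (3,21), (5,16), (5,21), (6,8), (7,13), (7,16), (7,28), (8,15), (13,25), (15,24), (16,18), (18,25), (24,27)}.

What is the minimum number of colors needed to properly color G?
Clique number ω(G) = 2 (lower bound: χ ≥ ω).
Odd cycle [25, 13, 7, 16, 18] needs 3 colors (χ ≥ 3).
The coloring below uses 3 colors, so χ(G) = 3.
A valid 3-coloring: color 1: [6, 15, 16, 21, 25, 27, 28]; color 2: [2, 3, 5, 7, 8, 18, 24]; color 3: [13].

χ(G) = 3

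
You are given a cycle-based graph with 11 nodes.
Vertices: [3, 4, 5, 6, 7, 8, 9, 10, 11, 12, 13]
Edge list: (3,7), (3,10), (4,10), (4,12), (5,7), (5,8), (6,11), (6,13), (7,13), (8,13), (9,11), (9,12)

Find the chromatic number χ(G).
Clique number ω(G) = 2 (lower bound: χ ≥ ω).
Odd cycle [4, 10, 3, 7, 13, 6, 11, 9, 12] needs 3 colors (χ ≥ 3).
The coloring below uses 3 colors, so χ(G) = 3.
A valid 3-coloring: color 1: [6, 7, 8, 10, 12]; color 2: [3, 4, 5, 9, 13]; color 3: [11].

χ(G) = 3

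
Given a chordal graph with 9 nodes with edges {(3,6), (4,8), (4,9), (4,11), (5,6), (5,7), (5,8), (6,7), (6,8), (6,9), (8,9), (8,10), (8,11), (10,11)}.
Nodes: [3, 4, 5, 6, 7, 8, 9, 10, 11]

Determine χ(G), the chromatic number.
Clique number ω(G) = 3 (lower bound: χ ≥ ω).
The clique on [8, 10, 11] has size 3, forcing χ ≥ 3, and the coloring below uses 3 colors, so χ(G) = 3.
A valid 3-coloring: color 1: [3, 7, 8]; color 2: [4, 6, 10]; color 3: [5, 9, 11].

χ(G) = 3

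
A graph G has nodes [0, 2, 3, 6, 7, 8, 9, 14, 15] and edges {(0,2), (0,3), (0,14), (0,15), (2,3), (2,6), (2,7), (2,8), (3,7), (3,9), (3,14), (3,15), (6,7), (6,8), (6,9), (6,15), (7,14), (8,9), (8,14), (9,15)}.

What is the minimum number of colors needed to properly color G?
χ(G) = 4

Clique number ω(G) = 3 (lower bound: χ ≥ ω).
Suppose a proper 3-coloring c exists. The clique [0, 2, 3] takes 3 distinct colors; by symmetry let c(0) = 1, c(2) = 2, c(3) = 3.
- Vertex 7: neighbors [2, 3] already have colors [2, 3] ⇒ c(7) = 1.
- Vertex 6: neighbors [7, 2] already have colors [1, 2] ⇒ c(6) = 3.
- Vertex 8: neighbors [2, 6] already have colors [2, 3] ⇒ c(8) = 1.
- Vertex 9: neighbors [8, 3] already have colors [1, 3] ⇒ c(9) = 2.
- Vertex 15: neighbors [0, 9, 3] already have colors [1, 2, 3] — all 3 colors blocked. Contradiction.
The forced assignments end in a contradiction, so G has no proper 3-coloring (χ ≥ 4).
The coloring below uses 4 colors, so χ(G) = 4.
A valid 4-coloring: color 1: [3, 8]; color 2: [2, 14, 15]; color 3: [0, 7, 9]; color 4: [6].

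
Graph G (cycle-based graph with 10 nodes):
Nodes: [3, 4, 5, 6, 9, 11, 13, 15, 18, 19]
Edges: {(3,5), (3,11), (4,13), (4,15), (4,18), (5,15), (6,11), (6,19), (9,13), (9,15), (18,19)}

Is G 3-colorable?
Yes, G is 3-colorable

A valid 3-coloring: color 1: [4, 5, 9, 11, 19]; color 2: [3, 6, 13, 15, 18].
(χ(G) = 2 ≤ 3.)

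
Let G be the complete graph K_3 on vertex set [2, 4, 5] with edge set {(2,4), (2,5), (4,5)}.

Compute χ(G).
Clique number ω(G) = 3 (lower bound: χ ≥ ω).
The clique on [2, 4, 5] has size 3, forcing χ ≥ 3, and the coloring below uses 3 colors, so χ(G) = 3.
A valid 3-coloring: color 1: [4]; color 2: [2]; color 3: [5].

χ(G) = 3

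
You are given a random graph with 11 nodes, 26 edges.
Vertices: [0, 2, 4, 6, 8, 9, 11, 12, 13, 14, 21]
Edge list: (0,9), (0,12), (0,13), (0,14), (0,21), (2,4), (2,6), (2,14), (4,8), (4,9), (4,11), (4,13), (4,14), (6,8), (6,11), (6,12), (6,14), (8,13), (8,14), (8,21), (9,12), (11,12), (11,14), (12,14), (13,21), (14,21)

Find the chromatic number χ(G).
Clique number ω(G) = 4 (lower bound: χ ≥ ω).
The clique on [6, 11, 12, 14] has size 4, forcing χ ≥ 4, and the coloring below uses 4 colors, so χ(G) = 4.
A valid 4-coloring: color 1: [9, 13, 14]; color 2: [0, 4, 6]; color 3: [2, 8, 12]; color 4: [11, 21].

χ(G) = 4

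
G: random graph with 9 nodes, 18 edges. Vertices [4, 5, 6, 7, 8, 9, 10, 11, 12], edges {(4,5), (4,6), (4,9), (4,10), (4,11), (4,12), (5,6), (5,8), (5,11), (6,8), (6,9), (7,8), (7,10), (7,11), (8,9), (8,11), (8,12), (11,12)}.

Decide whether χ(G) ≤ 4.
Yes, G is 4-colorable

A valid 4-coloring: color 1: [4, 8]; color 2: [6, 10, 11]; color 3: [5, 7, 9, 12].
(χ(G) = 3 ≤ 4.)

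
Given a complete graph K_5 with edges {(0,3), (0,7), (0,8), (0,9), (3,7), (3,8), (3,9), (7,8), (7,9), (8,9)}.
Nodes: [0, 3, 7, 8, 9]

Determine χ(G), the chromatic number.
Clique number ω(G) = 5 (lower bound: χ ≥ ω).
The clique on [0, 3, 7, 8, 9] has size 5, forcing χ ≥ 5, and the coloring below uses 5 colors, so χ(G) = 5.
A valid 5-coloring: color 1: [9]; color 2: [0]; color 3: [3]; color 4: [7]; color 5: [8].

χ(G) = 5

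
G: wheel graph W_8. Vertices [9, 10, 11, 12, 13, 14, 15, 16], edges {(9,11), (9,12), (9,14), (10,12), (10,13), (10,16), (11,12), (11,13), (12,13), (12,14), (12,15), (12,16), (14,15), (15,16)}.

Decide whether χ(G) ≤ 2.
No, G is not 2-colorable

The clique on vertices [9, 11, 12] has size 3 > 2, so it alone needs 3 colors.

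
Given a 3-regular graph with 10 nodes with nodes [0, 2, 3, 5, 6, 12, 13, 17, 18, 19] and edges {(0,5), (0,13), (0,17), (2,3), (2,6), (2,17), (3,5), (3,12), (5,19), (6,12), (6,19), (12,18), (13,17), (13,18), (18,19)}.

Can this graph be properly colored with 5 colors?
A valid 5-coloring: color 1: [0, 2, 12, 19]; color 2: [5, 6, 17, 18]; color 3: [3, 13].
(χ(G) = 3 ≤ 5.)

Yes, G is 5-colorable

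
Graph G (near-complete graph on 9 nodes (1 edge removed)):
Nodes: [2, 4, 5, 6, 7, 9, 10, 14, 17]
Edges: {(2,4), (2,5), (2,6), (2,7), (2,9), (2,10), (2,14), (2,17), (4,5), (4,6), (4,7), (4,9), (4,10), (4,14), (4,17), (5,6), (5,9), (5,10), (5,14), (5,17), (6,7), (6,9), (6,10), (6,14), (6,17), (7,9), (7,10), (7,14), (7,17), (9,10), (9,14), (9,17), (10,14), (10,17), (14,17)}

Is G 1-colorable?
The clique on vertices [2, 4, 5, 6, 9, 10, 14, 17] has size 8 > 1, so it alone needs 8 colors.

No, G is not 1-colorable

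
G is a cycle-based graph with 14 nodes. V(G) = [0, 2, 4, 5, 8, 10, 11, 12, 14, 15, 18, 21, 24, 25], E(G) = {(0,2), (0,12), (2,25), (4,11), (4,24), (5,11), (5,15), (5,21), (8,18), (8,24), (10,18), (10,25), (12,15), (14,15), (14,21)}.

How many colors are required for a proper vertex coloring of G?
χ(G) = 2

Clique number ω(G) = 2 (lower bound: χ ≥ ω).
The graph is bipartite (no odd cycle), so 2 colors suffice: χ(G) = 2.
A valid 2-coloring: color 1: [0, 11, 15, 18, 21, 24, 25]; color 2: [2, 4, 5, 8, 10, 12, 14].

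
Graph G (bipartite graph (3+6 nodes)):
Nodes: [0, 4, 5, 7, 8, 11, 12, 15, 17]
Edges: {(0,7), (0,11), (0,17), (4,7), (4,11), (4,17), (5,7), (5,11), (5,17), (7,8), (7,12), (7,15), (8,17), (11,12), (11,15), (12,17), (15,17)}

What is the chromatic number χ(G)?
Clique number ω(G) = 2 (lower bound: χ ≥ ω).
The graph is bipartite (no odd cycle), so 2 colors suffice: χ(G) = 2.
A valid 2-coloring: color 1: [7, 11, 17]; color 2: [0, 4, 5, 8, 12, 15].

χ(G) = 2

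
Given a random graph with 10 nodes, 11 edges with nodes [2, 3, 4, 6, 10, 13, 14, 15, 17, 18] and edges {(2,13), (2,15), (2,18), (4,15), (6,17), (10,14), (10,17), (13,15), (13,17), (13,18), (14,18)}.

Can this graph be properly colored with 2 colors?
No, G is not 2-colorable

The clique on vertices [2, 13, 18] has size 3 > 2, so it alone needs 3 colors.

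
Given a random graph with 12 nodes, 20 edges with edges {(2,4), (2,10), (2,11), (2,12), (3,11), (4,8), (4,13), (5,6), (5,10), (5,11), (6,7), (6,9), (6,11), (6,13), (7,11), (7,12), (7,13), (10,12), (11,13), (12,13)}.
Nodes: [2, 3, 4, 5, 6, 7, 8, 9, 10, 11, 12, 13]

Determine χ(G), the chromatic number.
χ(G) = 4

Clique number ω(G) = 4 (lower bound: χ ≥ ω).
The clique on [6, 7, 11, 13] has size 4, forcing χ ≥ 4, and the coloring below uses 4 colors, so χ(G) = 4.
A valid 4-coloring: color 1: [4, 9, 11, 12]; color 2: [2, 3, 5, 8, 13]; color 3: [6, 10]; color 4: [7].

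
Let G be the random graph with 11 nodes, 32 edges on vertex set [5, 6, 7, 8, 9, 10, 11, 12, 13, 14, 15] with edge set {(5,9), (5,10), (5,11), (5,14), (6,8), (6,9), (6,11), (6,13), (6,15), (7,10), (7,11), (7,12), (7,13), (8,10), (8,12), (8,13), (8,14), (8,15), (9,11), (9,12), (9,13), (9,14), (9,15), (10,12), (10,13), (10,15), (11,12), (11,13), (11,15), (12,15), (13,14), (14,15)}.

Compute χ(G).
Clique number ω(G) = 4 (lower bound: χ ≥ ω).
The clique on [8, 10, 12, 15] has size 4, forcing χ ≥ 4, and the coloring below uses 4 colors, so χ(G) = 4.
A valid 4-coloring: color 1: [5, 13, 15]; color 2: [10, 11, 14]; color 3: [7, 8, 9]; color 4: [6, 12].

χ(G) = 4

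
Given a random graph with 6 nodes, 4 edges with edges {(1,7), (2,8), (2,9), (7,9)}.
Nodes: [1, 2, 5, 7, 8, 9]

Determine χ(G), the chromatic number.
χ(G) = 2

Clique number ω(G) = 2 (lower bound: χ ≥ ω).
The graph is bipartite (no odd cycle), so 2 colors suffice: χ(G) = 2.
A valid 2-coloring: color 1: [2, 5, 7]; color 2: [1, 8, 9].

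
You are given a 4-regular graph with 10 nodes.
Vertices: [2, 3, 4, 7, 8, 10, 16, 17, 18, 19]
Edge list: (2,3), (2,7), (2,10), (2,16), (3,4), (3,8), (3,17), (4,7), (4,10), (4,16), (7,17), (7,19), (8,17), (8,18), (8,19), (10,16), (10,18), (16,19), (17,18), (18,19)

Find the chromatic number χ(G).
χ(G) = 3

Clique number ω(G) = 3 (lower bound: χ ≥ ω).
The clique on [2, 10, 16] has size 3, forcing χ ≥ 3, and the coloring below uses 3 colors, so χ(G) = 3.
A valid 3-coloring: color 1: [3, 7, 16, 18]; color 2: [2, 4, 8]; color 3: [10, 17, 19].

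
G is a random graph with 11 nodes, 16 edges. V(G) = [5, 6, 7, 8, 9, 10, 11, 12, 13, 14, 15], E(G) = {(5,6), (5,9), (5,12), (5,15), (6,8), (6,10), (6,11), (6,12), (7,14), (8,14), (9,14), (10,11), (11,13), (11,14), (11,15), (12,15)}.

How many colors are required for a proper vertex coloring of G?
Clique number ω(G) = 3 (lower bound: χ ≥ ω).
The clique on [6, 10, 11] has size 3, forcing χ ≥ 3, and the coloring below uses 3 colors, so χ(G) = 3.
A valid 3-coloring: color 1: [6, 13, 14, 15]; color 2: [5, 7, 8, 11]; color 3: [9, 10, 12].

χ(G) = 3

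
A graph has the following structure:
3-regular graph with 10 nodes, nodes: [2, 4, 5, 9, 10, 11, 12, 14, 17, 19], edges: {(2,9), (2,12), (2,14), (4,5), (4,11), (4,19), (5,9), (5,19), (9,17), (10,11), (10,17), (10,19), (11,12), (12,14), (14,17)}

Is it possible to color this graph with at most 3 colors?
Yes, G is 3-colorable

A valid 3-coloring: color 1: [5, 12, 17]; color 2: [2, 4, 10]; color 3: [9, 11, 14, 19].
(χ(G) = 3 ≤ 3.)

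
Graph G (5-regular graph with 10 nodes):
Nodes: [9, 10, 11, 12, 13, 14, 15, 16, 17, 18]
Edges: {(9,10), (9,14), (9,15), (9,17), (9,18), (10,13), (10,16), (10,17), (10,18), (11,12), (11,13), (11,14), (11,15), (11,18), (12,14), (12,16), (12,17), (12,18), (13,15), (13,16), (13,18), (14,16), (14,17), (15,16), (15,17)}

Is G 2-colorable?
The clique on vertices [9, 10, 17] has size 3 > 2, so it alone needs 3 colors.

No, G is not 2-colorable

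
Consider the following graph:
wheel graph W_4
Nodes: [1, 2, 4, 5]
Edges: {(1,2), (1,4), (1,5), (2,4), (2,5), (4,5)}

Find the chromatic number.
χ(G) = 4

Clique number ω(G) = 4 (lower bound: χ ≥ ω).
The clique on [1, 2, 4, 5] has size 4, forcing χ ≥ 4, and the coloring below uses 4 colors, so χ(G) = 4.
A valid 4-coloring: color 1: [2]; color 2: [1]; color 3: [4]; color 4: [5].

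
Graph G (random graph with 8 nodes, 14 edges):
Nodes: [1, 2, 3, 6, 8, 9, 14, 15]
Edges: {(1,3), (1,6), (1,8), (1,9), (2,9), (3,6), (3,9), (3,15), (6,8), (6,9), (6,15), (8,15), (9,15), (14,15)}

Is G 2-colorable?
The clique on vertices [1, 3, 6, 9] has size 4 > 2, so it alone needs 4 colors.

No, G is not 2-colorable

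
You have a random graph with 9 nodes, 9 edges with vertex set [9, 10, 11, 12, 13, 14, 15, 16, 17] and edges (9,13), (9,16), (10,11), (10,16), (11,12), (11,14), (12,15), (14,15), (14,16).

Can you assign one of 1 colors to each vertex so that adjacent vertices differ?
Edge (9,16) forces its endpoints to differ, so 1 color is not enough.

No, G is not 1-colorable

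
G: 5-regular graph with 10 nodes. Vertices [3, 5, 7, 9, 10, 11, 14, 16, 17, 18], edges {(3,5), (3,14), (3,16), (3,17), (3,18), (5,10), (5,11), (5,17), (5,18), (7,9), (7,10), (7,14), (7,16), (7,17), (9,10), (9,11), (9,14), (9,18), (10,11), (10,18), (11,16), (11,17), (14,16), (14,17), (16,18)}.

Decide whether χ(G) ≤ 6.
A valid 6-coloring: color 1: [3, 7, 11]; color 2: [10, 16, 17]; color 3: [5, 9]; color 4: [14, 18].
(χ(G) = 4 ≤ 6.)

Yes, G is 6-colorable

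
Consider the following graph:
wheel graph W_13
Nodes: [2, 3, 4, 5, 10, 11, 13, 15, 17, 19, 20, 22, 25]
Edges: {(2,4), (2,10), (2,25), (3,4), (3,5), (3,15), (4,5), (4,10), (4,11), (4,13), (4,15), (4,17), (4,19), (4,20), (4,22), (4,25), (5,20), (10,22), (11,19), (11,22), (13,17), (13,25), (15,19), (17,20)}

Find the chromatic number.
χ(G) = 3

Clique number ω(G) = 3 (lower bound: χ ≥ ω).
The clique on [2, 4, 25] has size 3, forcing χ ≥ 3, and the coloring below uses 3 colors, so χ(G) = 3.
A valid 3-coloring: color 1: [4]; color 2: [2, 3, 13, 19, 20, 22]; color 3: [5, 10, 11, 15, 17, 25].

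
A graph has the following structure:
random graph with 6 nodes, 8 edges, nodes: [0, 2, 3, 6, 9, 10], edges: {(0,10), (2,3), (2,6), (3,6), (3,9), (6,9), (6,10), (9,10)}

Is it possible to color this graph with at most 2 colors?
The clique on vertices [6, 9, 10] has size 3 > 2, so it alone needs 3 colors.

No, G is not 2-colorable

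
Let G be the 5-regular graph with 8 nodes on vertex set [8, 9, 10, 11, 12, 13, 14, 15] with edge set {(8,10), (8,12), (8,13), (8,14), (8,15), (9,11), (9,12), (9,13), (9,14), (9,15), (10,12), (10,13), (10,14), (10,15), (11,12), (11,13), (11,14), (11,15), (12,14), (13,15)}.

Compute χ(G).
χ(G) = 4

Clique number ω(G) = 4 (lower bound: χ ≥ ω).
The clique on [8, 10, 12, 14] has size 4, forcing χ ≥ 4, and the coloring below uses 4 colors, so χ(G) = 4.
A valid 4-coloring: color 1: [13, 14]; color 2: [9, 10]; color 3: [12, 15]; color 4: [8, 11].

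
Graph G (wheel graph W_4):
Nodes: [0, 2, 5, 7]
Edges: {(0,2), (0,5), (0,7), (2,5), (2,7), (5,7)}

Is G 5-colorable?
Yes, G is 5-colorable

A valid 5-coloring: color 1: [5]; color 2: [2]; color 3: [7]; color 4: [0].
(χ(G) = 4 ≤ 5.)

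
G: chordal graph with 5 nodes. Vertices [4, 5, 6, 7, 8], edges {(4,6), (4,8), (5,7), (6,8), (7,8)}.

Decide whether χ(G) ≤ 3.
Yes, G is 3-colorable

A valid 3-coloring: color 1: [5, 8]; color 2: [6, 7]; color 3: [4].
(χ(G) = 3 ≤ 3.)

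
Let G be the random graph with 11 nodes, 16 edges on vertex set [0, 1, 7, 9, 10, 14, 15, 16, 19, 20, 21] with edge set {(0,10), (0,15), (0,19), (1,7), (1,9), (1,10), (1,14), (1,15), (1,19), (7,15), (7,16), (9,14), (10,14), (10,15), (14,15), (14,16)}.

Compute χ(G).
χ(G) = 4

Clique number ω(G) = 4 (lower bound: χ ≥ ω).
The clique on [1, 10, 14, 15] has size 4, forcing χ ≥ 4, and the coloring below uses 4 colors, so χ(G) = 4.
A valid 4-coloring: color 1: [0, 1, 16, 20, 21]; color 2: [9, 15, 19]; color 3: [7, 14]; color 4: [10].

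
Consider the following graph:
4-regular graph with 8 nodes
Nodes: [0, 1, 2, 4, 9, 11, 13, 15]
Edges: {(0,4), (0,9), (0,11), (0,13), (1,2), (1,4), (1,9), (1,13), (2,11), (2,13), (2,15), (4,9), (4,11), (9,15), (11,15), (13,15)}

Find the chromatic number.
Clique number ω(G) = 3 (lower bound: χ ≥ ω).
The clique on [0, 4, 9] has size 3, forcing χ ≥ 3, and the coloring below uses 3 colors, so χ(G) = 3.
A valid 3-coloring: color 1: [2, 4]; color 2: [0, 1, 15]; color 3: [9, 11, 13].

χ(G) = 3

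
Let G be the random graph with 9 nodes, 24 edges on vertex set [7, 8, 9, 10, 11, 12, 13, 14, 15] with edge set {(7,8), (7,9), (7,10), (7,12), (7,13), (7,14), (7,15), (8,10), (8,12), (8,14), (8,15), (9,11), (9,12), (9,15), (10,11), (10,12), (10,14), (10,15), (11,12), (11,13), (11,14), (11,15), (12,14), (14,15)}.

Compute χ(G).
χ(G) = 5

Clique number ω(G) = 5 (lower bound: χ ≥ ω).
The clique on [7, 8, 10, 12, 14] has size 5, forcing χ ≥ 5, and the coloring below uses 5 colors, so χ(G) = 5.
A valid 5-coloring: color 1: [7, 11]; color 2: [9, 10, 13]; color 3: [12, 15]; color 4: [14]; color 5: [8].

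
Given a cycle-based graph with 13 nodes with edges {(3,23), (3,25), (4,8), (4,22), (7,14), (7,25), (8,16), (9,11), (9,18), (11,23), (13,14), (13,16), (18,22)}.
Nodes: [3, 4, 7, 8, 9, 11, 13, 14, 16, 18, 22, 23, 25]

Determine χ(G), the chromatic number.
Clique number ω(G) = 2 (lower bound: χ ≥ ω).
Odd cycle [7, 25, 3, 23, 11, 9, 18, 22, 4, 8, 16, 13, 14] needs 3 colors (χ ≥ 3).
The coloring below uses 3 colors, so χ(G) = 3.
A valid 3-coloring: color 1: [3, 4, 7, 11, 13, 18]; color 2: [8, 9, 14, 22, 23, 25]; color 3: [16].

χ(G) = 3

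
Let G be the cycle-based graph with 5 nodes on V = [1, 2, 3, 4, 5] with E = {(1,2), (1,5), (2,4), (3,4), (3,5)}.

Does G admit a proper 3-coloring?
Yes, G is 3-colorable

A valid 3-coloring: color 1: [4, 5]; color 2: [1, 3]; color 3: [2].
(χ(G) = 3 ≤ 3.)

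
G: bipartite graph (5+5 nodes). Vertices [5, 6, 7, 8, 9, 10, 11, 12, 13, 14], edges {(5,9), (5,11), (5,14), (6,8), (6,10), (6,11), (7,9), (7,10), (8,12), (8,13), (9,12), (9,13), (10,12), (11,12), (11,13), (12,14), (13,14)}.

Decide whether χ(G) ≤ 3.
A valid 3-coloring: color 1: [5, 6, 7, 12, 13]; color 2: [8, 9, 10, 11, 14].
(χ(G) = 2 ≤ 3.)

Yes, G is 3-colorable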